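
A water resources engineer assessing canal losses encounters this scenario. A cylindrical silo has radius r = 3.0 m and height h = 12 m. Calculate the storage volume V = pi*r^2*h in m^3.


V = pi * r^2 * h
  = pi * 3.0^2 * 12
  = pi * 9 * 12
  = 339.29 m^3


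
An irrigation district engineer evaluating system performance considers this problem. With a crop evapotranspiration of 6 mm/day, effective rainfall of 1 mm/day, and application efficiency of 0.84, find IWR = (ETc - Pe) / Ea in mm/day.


IWR = (ETc - Pe) / Ea
    = (6 - 1) / 0.84
    = 5 / 0.84
    = 5.95 mm/day


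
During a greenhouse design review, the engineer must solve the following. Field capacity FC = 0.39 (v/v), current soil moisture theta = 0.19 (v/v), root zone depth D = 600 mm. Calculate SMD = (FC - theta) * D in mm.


SMD = (FC - theta) * D
    = (0.39 - 0.19) * 600
    = 0.200 * 600
    = 120 mm


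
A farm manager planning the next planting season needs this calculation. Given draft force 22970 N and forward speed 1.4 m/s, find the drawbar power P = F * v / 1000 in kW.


P = F * v / 1000
  = 22970 * 1.4 / 1000
  = 32158 / 1000
  = 32.16 kW


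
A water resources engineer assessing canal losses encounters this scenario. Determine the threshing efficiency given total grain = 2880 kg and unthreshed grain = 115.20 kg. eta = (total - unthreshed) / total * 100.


eta = (total - unthreshed) / total * 100
    = (2880 - 115.20) / 2880 * 100
    = 2764.80 / 2880 * 100
    = 96%


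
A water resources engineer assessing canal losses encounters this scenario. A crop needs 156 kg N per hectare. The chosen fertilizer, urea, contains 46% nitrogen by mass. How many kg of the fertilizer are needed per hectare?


Rate = N_required / (N_content / 100)
     = 156 / (46 / 100)
     = 156 / 0.46
     = 339.13 kg/ha


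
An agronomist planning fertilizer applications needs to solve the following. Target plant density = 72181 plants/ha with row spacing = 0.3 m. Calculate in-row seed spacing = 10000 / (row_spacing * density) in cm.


spacing = 10000 / (row_sp * density)
        = 10000 / (0.3 * 72181)
        = 10000 / 21654.30
        = 0.46180 m = 46.18 cm


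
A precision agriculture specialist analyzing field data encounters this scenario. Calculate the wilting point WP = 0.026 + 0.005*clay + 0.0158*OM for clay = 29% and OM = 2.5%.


WP = 0.026 + 0.005*29 + 0.0158*2.5
   = 0.026 + 0.1450 + 0.0395
   = 0.2105


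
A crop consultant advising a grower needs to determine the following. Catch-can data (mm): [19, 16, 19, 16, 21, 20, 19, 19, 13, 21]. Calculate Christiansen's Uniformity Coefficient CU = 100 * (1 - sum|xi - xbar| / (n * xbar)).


xbar = 183 / 10 = 18.300
sum|xi - xbar| = 19.800
CU = 100 * (1 - 19.800 / (10 * 18.300))
   = 100 * (1 - 0.1082)
   = 89.18%


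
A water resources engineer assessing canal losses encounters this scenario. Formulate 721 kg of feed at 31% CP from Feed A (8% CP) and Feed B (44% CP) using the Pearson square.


parts_A = CP_b - target = 44 - 31 = 13
parts_B = target - CP_a = 31 - 8 = 23
total_parts = 13 + 23 = 36
Feed A = 721 * 13 / 36 = 260.36 kg
Feed B = 721 * 23 / 36 = 460.64 kg

260.36 kg


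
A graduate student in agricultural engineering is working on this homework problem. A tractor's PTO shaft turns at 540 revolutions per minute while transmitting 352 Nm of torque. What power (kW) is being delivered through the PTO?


P = 2*pi*n*T / 60000
  = 2*pi * 540 * 352 / 60000
  = 1194307.86 / 60000
  = 19.91 kW


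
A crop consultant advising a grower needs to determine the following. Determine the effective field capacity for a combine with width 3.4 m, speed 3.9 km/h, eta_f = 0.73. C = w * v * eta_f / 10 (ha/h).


C = w * v * eta_f / 10
  = 3.4 * 3.9 * 0.73 / 10
  = 9.68 / 10
  = 0.97 ha/h


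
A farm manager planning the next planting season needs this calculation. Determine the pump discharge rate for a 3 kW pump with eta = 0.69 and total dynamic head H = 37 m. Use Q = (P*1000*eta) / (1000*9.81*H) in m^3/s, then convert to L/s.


Q = (P * 1000 * eta) / (rho * g * H)
  = (3 * 1000 * 0.69) / (1000 * 9.81 * 37)
  = 2070 / 362970
  = 0.00570 m^3/s = 5.70 L/s


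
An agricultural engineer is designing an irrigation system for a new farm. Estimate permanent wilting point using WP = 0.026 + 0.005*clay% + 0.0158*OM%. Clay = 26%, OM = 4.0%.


WP = 0.026 + 0.005*26 + 0.0158*4.0
   = 0.026 + 0.1300 + 0.0632
   = 0.2192


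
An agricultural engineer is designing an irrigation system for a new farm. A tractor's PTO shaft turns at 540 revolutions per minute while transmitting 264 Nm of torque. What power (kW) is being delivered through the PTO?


P = 2*pi*n*T / 60000
  = 2*pi * 540 * 264 / 60000
  = 895730.90 / 60000
  = 14.93 kW


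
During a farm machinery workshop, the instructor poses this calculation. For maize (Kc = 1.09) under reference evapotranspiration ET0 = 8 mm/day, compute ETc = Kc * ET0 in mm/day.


ETc = Kc * ET0
    = 1.09 * 8
    = 8.72 mm/day


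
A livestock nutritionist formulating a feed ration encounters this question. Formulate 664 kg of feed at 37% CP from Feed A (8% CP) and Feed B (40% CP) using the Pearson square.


parts_A = CP_b - target = 40 - 37 = 3
parts_B = target - CP_a = 37 - 8 = 29
total_parts = 3 + 29 = 32
Feed A = 664 * 3 / 32 = 62.25 kg
Feed B = 664 * 29 / 32 = 601.75 kg

62.25 kg


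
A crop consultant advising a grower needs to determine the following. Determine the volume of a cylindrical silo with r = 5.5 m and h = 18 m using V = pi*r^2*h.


V = pi * r^2 * h
  = pi * 5.5^2 * 18
  = pi * 30.25 * 18
  = 1710.60 m^3


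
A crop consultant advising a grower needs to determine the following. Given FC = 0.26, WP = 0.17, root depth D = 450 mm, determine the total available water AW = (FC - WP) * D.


AW = (FC - WP) * D
   = (0.26 - 0.17) * 450
   = 0.09 * 450
   = 40.50 mm


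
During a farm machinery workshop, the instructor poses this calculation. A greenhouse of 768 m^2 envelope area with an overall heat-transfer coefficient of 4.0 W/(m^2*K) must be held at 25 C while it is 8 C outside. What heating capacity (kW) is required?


dT = 25 - (8) = 17 K
Q = U * A * dT
  = 4.0 * 768 * 17
  = 52224 W = 52.22 kW


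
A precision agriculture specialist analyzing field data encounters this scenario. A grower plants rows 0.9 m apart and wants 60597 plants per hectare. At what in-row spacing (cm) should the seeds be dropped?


spacing = 10000 / (row_sp * density)
        = 10000 / (0.9 * 60597)
        = 10000 / 54537.30
        = 0.18336 m = 18.34 cm


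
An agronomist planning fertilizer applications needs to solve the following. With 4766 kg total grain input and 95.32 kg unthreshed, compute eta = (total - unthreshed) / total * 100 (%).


eta = (total - unthreshed) / total * 100
    = (4766 - 95.32) / 4766 * 100
    = 4670.68 / 4766 * 100
    = 98%


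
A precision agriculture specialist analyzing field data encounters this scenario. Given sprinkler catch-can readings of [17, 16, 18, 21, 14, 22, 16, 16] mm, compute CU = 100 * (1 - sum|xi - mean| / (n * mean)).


xbar = 140 / 8 = 17.500
sum|xi - xbar| = 17
CU = 100 * (1 - 17 / (8 * 17.500))
   = 100 * (1 - 0.1214)
   = 87.86%


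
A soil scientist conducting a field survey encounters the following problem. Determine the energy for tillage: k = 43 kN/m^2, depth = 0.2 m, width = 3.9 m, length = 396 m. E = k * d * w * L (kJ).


E = k * d * w * L
  = 43 * 0.2 * 3.9 * 396
  = 13281.84 kJ


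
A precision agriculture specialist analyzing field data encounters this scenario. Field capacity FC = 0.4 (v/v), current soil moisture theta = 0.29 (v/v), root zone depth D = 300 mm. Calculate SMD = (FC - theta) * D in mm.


SMD = (FC - theta) * D
    = (0.4 - 0.29) * 300
    = 0.110 * 300
    = 33 mm


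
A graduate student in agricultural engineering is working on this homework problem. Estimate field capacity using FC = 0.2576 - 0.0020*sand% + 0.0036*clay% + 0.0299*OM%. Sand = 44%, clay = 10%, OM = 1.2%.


FC = 0.2576 - 0.0020*44 + 0.0036*10 + 0.0299*1.2
   = 0.2576 - 0.0880 + 0.0360 + 0.0359
   = 0.2415


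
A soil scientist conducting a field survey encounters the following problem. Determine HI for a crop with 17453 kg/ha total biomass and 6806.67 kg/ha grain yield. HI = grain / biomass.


HI = grain_yield / biomass
   = 6806.67 / 17453
   = 0.39


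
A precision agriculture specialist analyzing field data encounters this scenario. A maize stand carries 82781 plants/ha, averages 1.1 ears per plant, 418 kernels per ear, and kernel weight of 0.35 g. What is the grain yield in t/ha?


Y = density * ears * kernels * kw
  = 82781 * 1.1 * 418 * 0.35 g/ha
  = 13321946.33 g/ha
  = 13321.95 kg/ha = 13.32 t/ha


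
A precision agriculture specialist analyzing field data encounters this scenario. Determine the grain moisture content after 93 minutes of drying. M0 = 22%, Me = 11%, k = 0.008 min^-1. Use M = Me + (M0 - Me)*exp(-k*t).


M = Me + (M0 - Me) * e^(-k*t)
  = 11 + (22 - 11) * e^(-0.008*93)
  = 11 + 11 * e^(-0.744)
  = 11 + 11 * 0.47521
  = 11 + 5.2273
  = 16.23%


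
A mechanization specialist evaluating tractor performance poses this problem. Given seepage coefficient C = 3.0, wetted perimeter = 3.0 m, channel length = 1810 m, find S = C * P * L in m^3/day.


S = C * P * L
  = 3.0 * 3.0 * 1810
  = 16290 m^3/day


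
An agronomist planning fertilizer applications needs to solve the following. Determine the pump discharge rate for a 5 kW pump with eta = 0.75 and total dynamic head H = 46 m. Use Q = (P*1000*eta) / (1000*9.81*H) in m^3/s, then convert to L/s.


Q = (P * 1000 * eta) / (rho * g * H)
  = (5 * 1000 * 0.75) / (1000 * 9.81 * 46)
  = 3750 / 451260
  = 0.00831 m^3/s = 8.31 L/s


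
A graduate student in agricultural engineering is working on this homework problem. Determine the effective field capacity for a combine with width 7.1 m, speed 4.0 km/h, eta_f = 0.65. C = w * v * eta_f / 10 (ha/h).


C = w * v * eta_f / 10
  = 7.1 * 4.0 * 0.65 / 10
  = 18.46 / 10
  = 1.85 ha/h


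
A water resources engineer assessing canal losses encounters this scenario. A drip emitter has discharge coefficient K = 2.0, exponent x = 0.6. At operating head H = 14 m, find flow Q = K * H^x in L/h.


Q = K * H^x
  = 2.0 * 14^0.6
  = 2.0 * 4.8717
  = 9.74 L/h


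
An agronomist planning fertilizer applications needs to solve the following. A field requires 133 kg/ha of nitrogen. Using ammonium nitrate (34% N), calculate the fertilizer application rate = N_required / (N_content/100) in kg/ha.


Rate = N_required / (N_content / 100)
     = 133 / (34 / 100)
     = 133 / 0.34
     = 391.18 kg/ha


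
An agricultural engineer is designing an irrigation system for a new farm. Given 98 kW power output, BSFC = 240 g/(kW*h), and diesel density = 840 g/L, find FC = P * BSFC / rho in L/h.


FC = P * BSFC / rho_fuel
   = 98 * 240 / 840
   = 23520 / 840
   = 28 L/h


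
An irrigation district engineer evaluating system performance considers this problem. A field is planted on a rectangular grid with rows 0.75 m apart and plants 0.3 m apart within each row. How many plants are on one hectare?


D = 10000 / (row_sp * plant_sp)
  = 10000 / (0.75 * 0.3)
  = 10000 / 0.2250
  = 44444.44 plants/ha


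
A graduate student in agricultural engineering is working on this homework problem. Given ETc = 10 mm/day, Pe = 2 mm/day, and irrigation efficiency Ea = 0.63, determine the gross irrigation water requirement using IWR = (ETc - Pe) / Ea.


IWR = (ETc - Pe) / Ea
    = (10 - 2) / 0.63
    = 8 / 0.63
    = 12.70 mm/day


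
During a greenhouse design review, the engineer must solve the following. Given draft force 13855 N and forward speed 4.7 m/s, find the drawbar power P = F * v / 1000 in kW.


P = F * v / 1000
  = 13855 * 4.7 / 1000
  = 65118.50 / 1000
  = 65.12 kW


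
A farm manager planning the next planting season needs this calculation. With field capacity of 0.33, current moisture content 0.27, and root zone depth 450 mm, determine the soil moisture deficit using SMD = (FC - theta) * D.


SMD = (FC - theta) * D
    = (0.33 - 0.27) * 450
    = 0.060 * 450
    = 27 mm


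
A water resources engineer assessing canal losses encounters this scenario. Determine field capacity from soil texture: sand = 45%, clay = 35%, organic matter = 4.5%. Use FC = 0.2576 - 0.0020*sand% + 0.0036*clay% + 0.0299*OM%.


FC = 0.2576 - 0.0020*45 + 0.0036*35 + 0.0299*4.5
   = 0.2576 - 0.0900 + 0.1260 + 0.1346
   = 0.4282


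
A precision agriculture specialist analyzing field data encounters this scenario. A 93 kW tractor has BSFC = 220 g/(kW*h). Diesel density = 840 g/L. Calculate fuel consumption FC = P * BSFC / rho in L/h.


FC = P * BSFC / rho_fuel
   = 93 * 220 / 840
   = 20460 / 840
   = 24.36 L/h


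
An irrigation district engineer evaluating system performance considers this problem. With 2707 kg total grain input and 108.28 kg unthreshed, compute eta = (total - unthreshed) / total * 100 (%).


eta = (total - unthreshed) / total * 100
    = (2707 - 108.28) / 2707 * 100
    = 2598.72 / 2707 * 100
    = 96%


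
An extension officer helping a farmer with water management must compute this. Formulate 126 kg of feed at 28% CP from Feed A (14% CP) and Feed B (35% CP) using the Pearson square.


parts_A = CP_b - target = 35 - 28 = 7
parts_B = target - CP_a = 28 - 14 = 14
total_parts = 7 + 14 = 21
Feed A = 126 * 7 / 21 = 42 kg
Feed B = 126 * 14 / 21 = 84 kg

42 kg


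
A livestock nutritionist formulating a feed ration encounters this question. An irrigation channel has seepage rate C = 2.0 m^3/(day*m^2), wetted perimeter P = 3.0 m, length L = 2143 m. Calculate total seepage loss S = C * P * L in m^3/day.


S = C * P * L
  = 2.0 * 3.0 * 2143
  = 12858 m^3/day


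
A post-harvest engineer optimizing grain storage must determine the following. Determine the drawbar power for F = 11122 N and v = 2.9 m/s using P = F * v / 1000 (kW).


P = F * v / 1000
  = 11122 * 2.9 / 1000
  = 32253.80 / 1000
  = 32.25 kW


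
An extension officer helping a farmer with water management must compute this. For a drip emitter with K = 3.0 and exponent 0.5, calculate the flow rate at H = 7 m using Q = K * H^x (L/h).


Q = K * H^x
  = 3.0 * 7^0.5
  = 3.0 * 2.6458
  = 7.94 L/h


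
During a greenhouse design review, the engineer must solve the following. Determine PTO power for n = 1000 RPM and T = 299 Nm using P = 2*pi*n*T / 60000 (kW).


P = 2*pi*n*T / 60000
  = 2*pi * 1000 * 299 / 60000
  = 1878672.41 / 60000
  = 31.31 kW


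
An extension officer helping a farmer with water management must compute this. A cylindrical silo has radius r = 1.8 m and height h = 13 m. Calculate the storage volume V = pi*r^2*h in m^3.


V = pi * r^2 * h
  = pi * 1.8^2 * 13
  = pi * 3.24 * 13
  = 132.32 m^3


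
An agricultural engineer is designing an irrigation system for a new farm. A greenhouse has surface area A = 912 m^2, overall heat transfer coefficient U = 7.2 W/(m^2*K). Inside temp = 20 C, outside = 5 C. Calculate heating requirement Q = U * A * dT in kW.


dT = 20 - (5) = 15 K
Q = U * A * dT
  = 7.2 * 912 * 15
  = 98496 W = 98.50 kW


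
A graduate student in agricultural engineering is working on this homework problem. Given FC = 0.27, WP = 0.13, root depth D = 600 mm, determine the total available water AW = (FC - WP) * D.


AW = (FC - WP) * D
   = (0.27 - 0.13) * 600
   = 0.14 * 600
   = 84 mm


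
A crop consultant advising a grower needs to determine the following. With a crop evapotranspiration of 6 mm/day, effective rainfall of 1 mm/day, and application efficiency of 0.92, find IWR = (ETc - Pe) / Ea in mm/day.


IWR = (ETc - Pe) / Ea
    = (6 - 1) / 0.92
    = 5 / 0.92
    = 5.43 mm/day


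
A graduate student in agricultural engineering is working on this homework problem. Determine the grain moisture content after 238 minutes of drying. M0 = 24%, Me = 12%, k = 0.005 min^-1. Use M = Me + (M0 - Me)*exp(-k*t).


M = Me + (M0 - Me) * e^(-k*t)
  = 12 + (24 - 12) * e^(-0.005*238)
  = 12 + 12 * e^(-1.190)
  = 12 + 12 * 0.30422
  = 12 + 3.6507
  = 15.65%


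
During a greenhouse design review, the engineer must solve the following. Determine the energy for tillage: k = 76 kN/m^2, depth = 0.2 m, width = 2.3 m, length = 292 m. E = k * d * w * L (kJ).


E = k * d * w * L
  = 76 * 0.2 * 2.3 * 292
  = 10208.32 kJ


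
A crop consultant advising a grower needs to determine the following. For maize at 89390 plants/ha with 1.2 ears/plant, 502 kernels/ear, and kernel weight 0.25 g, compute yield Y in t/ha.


Y = density * ears * kernels * kw
  = 89390 * 1.2 * 502 * 0.25 g/ha
  = 13462134 g/ha
  = 13462.13 kg/ha = 13.46 t/ha


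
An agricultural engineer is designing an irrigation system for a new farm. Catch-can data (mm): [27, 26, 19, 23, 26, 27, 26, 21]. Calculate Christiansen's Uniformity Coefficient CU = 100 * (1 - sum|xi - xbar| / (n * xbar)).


xbar = 195 / 8 = 24.375
sum|xi - xbar| = 20.250
CU = 100 * (1 - 20.250 / (8 * 24.375))
   = 100 * (1 - 0.1038)
   = 89.62%


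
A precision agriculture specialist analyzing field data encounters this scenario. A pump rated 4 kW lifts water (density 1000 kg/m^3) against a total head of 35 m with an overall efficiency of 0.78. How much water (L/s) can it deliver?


Q = (P * 1000 * eta) / (rho * g * H)
  = (4 * 1000 * 0.78) / (1000 * 9.81 * 35)
  = 3120 / 343350
  = 0.00909 m^3/s = 9.09 L/s


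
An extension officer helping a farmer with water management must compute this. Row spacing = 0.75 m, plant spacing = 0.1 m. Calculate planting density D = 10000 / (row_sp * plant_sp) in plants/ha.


D = 10000 / (row_sp * plant_sp)
  = 10000 / (0.75 * 0.1)
  = 10000 / 0.0750
  = 133333.33 plants/ha


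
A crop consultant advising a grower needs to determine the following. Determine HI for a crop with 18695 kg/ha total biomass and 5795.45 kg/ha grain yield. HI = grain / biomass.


HI = grain_yield / biomass
   = 5795.45 / 18695
   = 0.31


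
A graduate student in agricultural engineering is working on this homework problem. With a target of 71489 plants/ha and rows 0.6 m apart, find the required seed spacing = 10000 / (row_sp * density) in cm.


spacing = 10000 / (row_sp * density)
        = 10000 / (0.6 * 71489)
        = 10000 / 42893.40
        = 0.23314 m = 23.31 cm


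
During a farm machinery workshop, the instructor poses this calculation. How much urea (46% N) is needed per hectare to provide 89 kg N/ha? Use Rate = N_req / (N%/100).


Rate = N_required / (N_content / 100)
     = 89 / (46 / 100)
     = 89 / 0.46
     = 193.48 kg/ha


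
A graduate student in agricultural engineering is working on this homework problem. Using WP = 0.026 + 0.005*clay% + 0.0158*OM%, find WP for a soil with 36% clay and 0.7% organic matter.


WP = 0.026 + 0.005*36 + 0.0158*0.7
   = 0.026 + 0.1800 + 0.0111
   = 0.2171


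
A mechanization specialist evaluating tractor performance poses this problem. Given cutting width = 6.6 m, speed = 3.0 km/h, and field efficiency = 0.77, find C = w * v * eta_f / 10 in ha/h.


C = w * v * eta_f / 10
  = 6.6 * 3.0 * 0.77 / 10
  = 15.25 / 10
  = 1.52 ha/h


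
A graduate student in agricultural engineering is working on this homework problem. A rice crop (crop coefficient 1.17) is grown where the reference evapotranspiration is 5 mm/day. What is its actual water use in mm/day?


ETc = Kc * ET0
    = 1.17 * 5
    = 5.85 mm/day


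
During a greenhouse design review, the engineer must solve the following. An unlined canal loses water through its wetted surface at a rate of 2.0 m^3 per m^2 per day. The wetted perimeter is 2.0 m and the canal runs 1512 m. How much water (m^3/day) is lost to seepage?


S = C * P * L
  = 2.0 * 2.0 * 1512
  = 6048 m^3/day


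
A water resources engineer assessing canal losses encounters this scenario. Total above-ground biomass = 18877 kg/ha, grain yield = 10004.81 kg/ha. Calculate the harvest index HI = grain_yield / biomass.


HI = grain_yield / biomass
   = 10004.81 / 18877
   = 0.53


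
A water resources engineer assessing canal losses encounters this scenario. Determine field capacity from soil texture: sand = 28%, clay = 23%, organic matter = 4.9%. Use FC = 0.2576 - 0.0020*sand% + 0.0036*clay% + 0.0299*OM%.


FC = 0.2576 - 0.0020*28 + 0.0036*23 + 0.0299*4.9
   = 0.2576 - 0.0560 + 0.0828 + 0.1465
   = 0.4309


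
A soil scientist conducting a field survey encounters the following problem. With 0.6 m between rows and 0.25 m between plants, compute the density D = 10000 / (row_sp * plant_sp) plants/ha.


D = 10000 / (row_sp * plant_sp)
  = 10000 / (0.6 * 0.25)
  = 10000 / 0.1500
  = 66666.67 plants/ha


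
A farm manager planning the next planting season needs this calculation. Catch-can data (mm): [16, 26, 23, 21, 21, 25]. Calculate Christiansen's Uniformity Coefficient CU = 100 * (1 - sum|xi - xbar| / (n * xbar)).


xbar = 132 / 6 = 22
sum|xi - xbar| = 16
CU = 100 * (1 - 16 / (6 * 22))
   = 100 * (1 - 0.1212)
   = 87.88%


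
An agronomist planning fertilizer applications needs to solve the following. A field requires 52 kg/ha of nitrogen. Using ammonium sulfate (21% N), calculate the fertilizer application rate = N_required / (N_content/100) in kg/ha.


Rate = N_required / (N_content / 100)
     = 52 / (21 / 100)
     = 52 / 0.21
     = 247.62 kg/ha


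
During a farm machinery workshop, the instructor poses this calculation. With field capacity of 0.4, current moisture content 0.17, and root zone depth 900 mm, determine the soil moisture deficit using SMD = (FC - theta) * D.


SMD = (FC - theta) * D
    = (0.4 - 0.17) * 900
    = 0.230 * 900
    = 207 mm


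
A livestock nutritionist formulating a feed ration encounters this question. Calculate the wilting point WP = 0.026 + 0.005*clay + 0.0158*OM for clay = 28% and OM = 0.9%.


WP = 0.026 + 0.005*28 + 0.0158*0.9
   = 0.026 + 0.1400 + 0.0142
   = 0.1802


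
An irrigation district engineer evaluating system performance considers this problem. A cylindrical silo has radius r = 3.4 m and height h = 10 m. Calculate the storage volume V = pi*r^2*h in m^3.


V = pi * r^2 * h
  = pi * 3.4^2 * 10
  = pi * 11.56 * 10
  = 363.17 m^3


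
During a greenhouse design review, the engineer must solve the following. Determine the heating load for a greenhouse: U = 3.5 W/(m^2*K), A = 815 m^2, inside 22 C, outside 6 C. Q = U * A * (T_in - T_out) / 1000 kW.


dT = 22 - (6) = 16 K
Q = U * A * dT
  = 3.5 * 815 * 16
  = 45640 W = 45.64 kW


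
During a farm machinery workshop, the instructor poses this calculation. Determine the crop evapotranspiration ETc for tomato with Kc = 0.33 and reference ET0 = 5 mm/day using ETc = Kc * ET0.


ETc = Kc * ET0
    = 0.33 * 5
    = 1.65 mm/day


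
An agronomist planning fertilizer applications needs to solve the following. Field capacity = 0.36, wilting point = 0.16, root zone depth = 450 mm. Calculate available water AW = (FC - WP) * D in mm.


AW = (FC - WP) * D
   = (0.36 - 0.16) * 450
   = 0.20 * 450
   = 90 mm


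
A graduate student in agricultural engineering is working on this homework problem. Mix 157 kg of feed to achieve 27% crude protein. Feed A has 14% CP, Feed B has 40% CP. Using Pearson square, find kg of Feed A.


parts_A = CP_b - target = 40 - 27 = 13
parts_B = target - CP_a = 27 - 14 = 13
total_parts = 13 + 13 = 26
Feed A = 157 * 13 / 26 = 78.50 kg
Feed B = 157 * 13 / 26 = 78.50 kg


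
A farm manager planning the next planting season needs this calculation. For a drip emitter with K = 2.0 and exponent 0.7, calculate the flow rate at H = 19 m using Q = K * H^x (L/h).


Q = K * H^x
  = 2.0 * 19^0.7
  = 2.0 * 7.8547
  = 15.71 L/h


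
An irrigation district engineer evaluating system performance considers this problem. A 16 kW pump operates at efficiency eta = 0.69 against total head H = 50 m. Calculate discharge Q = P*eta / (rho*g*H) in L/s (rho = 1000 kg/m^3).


Q = (P * 1000 * eta) / (rho * g * H)
  = (16 * 1000 * 0.69) / (1000 * 9.81 * 50)
  = 11040 / 490500
  = 0.02251 m^3/s = 22.51 L/s


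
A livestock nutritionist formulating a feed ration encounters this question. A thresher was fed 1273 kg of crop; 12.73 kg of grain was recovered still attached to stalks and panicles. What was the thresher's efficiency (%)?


eta = (total - unthreshed) / total * 100
    = (1273 - 12.73) / 1273 * 100
    = 1260.27 / 1273 * 100
    = 99%


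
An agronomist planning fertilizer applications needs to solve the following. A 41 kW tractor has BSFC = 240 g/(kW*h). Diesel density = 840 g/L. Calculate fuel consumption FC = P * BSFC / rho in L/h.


FC = P * BSFC / rho_fuel
   = 41 * 240 / 840
   = 9840 / 840
   = 11.71 L/h


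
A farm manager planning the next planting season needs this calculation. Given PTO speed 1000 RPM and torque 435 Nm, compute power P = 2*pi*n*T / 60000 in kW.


P = 2*pi*n*T / 60000
  = 2*pi * 1000 * 435 / 60000
  = 2733185.61 / 60000
  = 45.55 kW


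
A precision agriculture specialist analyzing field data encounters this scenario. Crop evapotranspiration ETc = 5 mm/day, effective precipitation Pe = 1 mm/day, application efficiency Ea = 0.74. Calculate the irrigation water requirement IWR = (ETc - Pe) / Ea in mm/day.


IWR = (ETc - Pe) / Ea
    = (5 - 1) / 0.74
    = 4 / 0.74
    = 5.41 mm/day


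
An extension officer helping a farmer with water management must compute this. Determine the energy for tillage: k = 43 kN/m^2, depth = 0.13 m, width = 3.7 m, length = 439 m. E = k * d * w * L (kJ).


E = k * d * w * L
  = 43 * 0.13 * 3.7 * 439
  = 9079.84 kJ


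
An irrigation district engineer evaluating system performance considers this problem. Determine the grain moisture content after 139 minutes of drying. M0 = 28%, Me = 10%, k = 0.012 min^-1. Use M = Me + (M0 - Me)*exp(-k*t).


M = Me + (M0 - Me) * e^(-k*t)
  = 10 + (28 - 10) * e^(-0.012*139)
  = 10 + 18 * e^(-1.668)
  = 10 + 18 * 0.18862
  = 10 + 3.3952
  = 13.40%


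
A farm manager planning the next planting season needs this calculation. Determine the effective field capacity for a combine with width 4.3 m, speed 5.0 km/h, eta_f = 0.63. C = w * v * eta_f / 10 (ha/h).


C = w * v * eta_f / 10
  = 4.3 * 5.0 * 0.63 / 10
  = 13.55 / 10
  = 1.35 ha/h


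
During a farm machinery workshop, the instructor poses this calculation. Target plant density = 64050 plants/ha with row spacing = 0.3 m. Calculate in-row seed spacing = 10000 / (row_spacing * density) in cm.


spacing = 10000 / (row_sp * density)
        = 10000 / (0.3 * 64050)
        = 10000 / 19215
        = 0.52043 m = 52.04 cm


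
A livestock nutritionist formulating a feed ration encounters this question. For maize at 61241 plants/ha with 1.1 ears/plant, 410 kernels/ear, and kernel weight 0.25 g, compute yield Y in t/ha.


Y = density * ears * kernels * kw
  = 61241 * 1.1 * 410 * 0.25 g/ha
  = 6904922.75 g/ha
  = 6904.92 kg/ha = 6.90 t/ha


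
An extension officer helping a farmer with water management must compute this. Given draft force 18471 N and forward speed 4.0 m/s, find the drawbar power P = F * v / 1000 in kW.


P = F * v / 1000
  = 18471 * 4.0 / 1000
  = 73884 / 1000
  = 73.88 kW


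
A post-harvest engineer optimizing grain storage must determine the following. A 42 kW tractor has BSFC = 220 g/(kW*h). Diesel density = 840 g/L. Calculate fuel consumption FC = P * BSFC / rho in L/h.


FC = P * BSFC / rho_fuel
   = 42 * 220 / 840
   = 9240 / 840
   = 11 L/h


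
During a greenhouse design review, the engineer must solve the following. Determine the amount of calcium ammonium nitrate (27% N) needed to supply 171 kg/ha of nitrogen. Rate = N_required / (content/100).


Rate = N_required / (N_content / 100)
     = 171 / (27 / 100)
     = 171 / 0.27
     = 633.33 kg/ha


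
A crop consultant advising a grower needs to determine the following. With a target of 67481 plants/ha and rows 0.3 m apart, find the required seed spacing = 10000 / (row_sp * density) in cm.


spacing = 10000 / (row_sp * density)
        = 10000 / (0.3 * 67481)
        = 10000 / 20244.30
        = 0.49397 m = 49.40 cm


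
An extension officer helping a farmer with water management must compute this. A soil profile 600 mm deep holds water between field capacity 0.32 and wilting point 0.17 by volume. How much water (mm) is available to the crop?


AW = (FC - WP) * D
   = (0.32 - 0.17) * 600
   = 0.15 * 600
   = 90 mm


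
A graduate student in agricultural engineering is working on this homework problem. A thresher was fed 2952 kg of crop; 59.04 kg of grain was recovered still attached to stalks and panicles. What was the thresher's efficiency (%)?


eta = (total - unthreshed) / total * 100
    = (2952 - 59.04) / 2952 * 100
    = 2892.96 / 2952 * 100
    = 98%


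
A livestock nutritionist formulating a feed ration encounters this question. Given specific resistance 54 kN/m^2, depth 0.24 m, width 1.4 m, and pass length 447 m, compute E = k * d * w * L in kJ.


E = k * d * w * L
  = 54 * 0.24 * 1.4 * 447
  = 8110.37 kJ


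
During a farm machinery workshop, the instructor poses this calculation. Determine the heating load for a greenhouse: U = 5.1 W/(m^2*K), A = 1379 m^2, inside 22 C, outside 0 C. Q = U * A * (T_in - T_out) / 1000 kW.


dT = 22 - (0) = 22 K
Q = U * A * dT
  = 5.1 * 1379 * 22
  = 154723.80 W = 154.72 kW


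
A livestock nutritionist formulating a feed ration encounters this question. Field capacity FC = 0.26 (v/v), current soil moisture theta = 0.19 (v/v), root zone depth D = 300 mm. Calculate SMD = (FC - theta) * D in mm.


SMD = (FC - theta) * D
    = (0.26 - 0.19) * 300
    = 0.070 * 300
    = 21 mm


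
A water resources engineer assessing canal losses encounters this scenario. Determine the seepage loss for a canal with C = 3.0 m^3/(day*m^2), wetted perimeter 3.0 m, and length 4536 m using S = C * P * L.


S = C * P * L
  = 3.0 * 3.0 * 4536
  = 40824 m^3/day


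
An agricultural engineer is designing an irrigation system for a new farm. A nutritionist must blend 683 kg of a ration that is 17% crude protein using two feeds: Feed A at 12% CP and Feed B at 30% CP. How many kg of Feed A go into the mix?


parts_A = CP_b - target = 30 - 17 = 13
parts_B = target - CP_a = 17 - 12 = 5
total_parts = 13 + 5 = 18
Feed A = 683 * 13 / 18 = 493.28 kg
Feed B = 683 * 5 / 18 = 189.72 kg

493.28 kg


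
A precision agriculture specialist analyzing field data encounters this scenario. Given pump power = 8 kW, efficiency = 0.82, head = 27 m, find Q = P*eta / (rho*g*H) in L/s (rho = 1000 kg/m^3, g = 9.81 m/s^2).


Q = (P * 1000 * eta) / (rho * g * H)
  = (8 * 1000 * 0.82) / (1000 * 9.81 * 27)
  = 6560 / 264870
  = 0.02477 m^3/s = 24.77 L/s


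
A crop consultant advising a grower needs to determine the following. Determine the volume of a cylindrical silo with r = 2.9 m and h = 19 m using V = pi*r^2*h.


V = pi * r^2 * h
  = pi * 2.9^2 * 19
  = pi * 8.41 * 19
  = 502.00 m^3


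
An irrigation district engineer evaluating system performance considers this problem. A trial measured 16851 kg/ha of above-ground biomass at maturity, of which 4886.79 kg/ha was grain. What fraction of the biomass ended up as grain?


HI = grain_yield / biomass
   = 4886.79 / 16851
   = 0.29


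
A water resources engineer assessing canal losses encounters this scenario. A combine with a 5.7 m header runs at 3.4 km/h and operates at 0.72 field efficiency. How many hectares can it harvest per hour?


C = w * v * eta_f / 10
  = 5.7 * 3.4 * 0.72 / 10
  = 13.95 / 10
  = 1.40 ha/h


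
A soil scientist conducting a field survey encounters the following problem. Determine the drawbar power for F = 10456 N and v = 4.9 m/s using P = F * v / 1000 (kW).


P = F * v / 1000
  = 10456 * 4.9 / 1000
  = 51234.40 / 1000
  = 51.23 kW


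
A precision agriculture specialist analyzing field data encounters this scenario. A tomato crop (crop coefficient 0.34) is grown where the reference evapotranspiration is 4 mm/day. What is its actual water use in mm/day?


ETc = Kc * ET0
    = 0.34 * 4
    = 1.36 mm/day


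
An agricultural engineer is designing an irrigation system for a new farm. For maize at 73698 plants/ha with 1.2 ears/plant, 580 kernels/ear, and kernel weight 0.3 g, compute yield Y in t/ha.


Y = density * ears * kernels * kw
  = 73698 * 1.2 * 580 * 0.3 g/ha
  = 15388142.40 g/ha
  = 15388.14 kg/ha = 15.39 t/ha


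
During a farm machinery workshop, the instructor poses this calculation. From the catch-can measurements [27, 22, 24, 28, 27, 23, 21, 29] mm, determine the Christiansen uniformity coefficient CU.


xbar = 201 / 8 = 25.125
sum|xi - xbar| = 21
CU = 100 * (1 - 21 / (8 * 25.125))
   = 100 * (1 - 0.1045)
   = 89.55%


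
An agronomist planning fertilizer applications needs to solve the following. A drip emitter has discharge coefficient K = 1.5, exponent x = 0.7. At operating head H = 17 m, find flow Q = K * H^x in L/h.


Q = K * H^x
  = 1.5 * 17^0.7
  = 1.5 * 7.2663
  = 10.90 L/h


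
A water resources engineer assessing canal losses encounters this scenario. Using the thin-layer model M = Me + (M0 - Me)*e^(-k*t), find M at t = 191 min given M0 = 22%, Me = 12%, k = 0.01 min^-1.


M = Me + (M0 - Me) * e^(-k*t)
  = 12 + (22 - 12) * e^(-0.01*191)
  = 12 + 10 * e^(-1.910)
  = 12 + 10 * 0.14808
  = 12 + 1.4808
  = 13.48%


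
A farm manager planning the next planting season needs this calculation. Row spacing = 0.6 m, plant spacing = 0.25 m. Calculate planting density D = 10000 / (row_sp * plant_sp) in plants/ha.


D = 10000 / (row_sp * plant_sp)
  = 10000 / (0.6 * 0.25)
  = 10000 / 0.1500
  = 66666.67 plants/ha


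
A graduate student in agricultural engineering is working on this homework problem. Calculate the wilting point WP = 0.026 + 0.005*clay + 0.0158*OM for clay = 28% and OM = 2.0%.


WP = 0.026 + 0.005*28 + 0.0158*2.0
   = 0.026 + 0.1400 + 0.0316
   = 0.1976


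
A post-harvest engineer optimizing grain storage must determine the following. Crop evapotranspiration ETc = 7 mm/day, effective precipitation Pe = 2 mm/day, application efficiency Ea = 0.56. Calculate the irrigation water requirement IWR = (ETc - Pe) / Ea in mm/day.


IWR = (ETc - Pe) / Ea
    = (7 - 2) / 0.56
    = 5 / 0.56
    = 8.93 mm/day


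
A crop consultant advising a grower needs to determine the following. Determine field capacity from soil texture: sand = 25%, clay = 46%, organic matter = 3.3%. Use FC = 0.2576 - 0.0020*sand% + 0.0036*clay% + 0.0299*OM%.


FC = 0.2576 - 0.0020*25 + 0.0036*46 + 0.0299*3.3
   = 0.2576 - 0.0500 + 0.1656 + 0.0987
   = 0.4719


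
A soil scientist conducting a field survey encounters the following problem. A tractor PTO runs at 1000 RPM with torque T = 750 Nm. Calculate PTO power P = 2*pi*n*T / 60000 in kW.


P = 2*pi*n*T / 60000
  = 2*pi * 1000 * 750 / 60000
  = 4712388.98 / 60000
  = 78.54 kW


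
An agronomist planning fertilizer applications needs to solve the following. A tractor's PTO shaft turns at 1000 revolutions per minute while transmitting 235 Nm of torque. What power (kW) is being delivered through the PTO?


P = 2*pi*n*T / 60000
  = 2*pi * 1000 * 235 / 60000
  = 1476548.55 / 60000
  = 24.61 kW


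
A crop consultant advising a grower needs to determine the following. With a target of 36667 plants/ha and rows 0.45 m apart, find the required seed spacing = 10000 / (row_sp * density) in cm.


spacing = 10000 / (row_sp * density)
        = 10000 / (0.45 * 36667)
        = 10000 / 16500.15
        = 0.60606 m = 60.61 cm


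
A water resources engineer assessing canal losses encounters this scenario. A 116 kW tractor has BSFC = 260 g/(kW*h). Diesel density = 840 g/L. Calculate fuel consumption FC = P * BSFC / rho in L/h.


FC = P * BSFC / rho_fuel
   = 116 * 260 / 840
   = 30160 / 840
   = 35.90 L/h


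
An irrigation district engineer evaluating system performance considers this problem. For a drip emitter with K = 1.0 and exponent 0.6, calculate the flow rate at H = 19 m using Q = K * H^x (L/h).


Q = K * H^x
  = 1.0 * 19^0.6
  = 1.0 * 5.8513
  = 5.85 L/h


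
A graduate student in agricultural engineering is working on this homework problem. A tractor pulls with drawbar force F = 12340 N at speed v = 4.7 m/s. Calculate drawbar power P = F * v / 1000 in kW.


P = F * v / 1000
  = 12340 * 4.7 / 1000
  = 57998 / 1000
  = 58.00 kW


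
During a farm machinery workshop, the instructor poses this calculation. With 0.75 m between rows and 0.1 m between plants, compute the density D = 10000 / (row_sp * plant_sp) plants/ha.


D = 10000 / (row_sp * plant_sp)
  = 10000 / (0.75 * 0.1)
  = 10000 / 0.0750
  = 133333.33 plants/ha


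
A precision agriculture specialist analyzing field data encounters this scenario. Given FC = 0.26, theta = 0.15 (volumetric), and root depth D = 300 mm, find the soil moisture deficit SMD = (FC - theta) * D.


SMD = (FC - theta) * D
    = (0.26 - 0.15) * 300
    = 0.110 * 300
    = 33 mm


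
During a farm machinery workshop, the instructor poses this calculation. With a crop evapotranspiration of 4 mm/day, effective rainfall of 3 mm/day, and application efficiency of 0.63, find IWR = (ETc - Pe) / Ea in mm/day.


IWR = (ETc - Pe) / Ea
    = (4 - 3) / 0.63
    = 1 / 0.63
    = 1.59 mm/day


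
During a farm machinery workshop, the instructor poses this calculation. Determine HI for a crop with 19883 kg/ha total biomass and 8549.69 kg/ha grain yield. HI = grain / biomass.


HI = grain_yield / biomass
   = 8549.69 / 19883
   = 0.43


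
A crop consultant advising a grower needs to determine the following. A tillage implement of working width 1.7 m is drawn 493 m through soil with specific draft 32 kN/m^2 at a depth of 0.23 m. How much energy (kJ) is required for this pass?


E = k * d * w * L
  = 32 * 0.23 * 1.7 * 493
  = 6168.42 kJ


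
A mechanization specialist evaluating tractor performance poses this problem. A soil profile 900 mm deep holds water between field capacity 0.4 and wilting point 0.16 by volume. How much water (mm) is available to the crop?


AW = (FC - WP) * D
   = (0.4 - 0.16) * 900
   = 0.24 * 900
   = 216 mm


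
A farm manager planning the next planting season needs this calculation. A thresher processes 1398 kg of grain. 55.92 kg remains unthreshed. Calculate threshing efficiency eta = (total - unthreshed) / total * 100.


eta = (total - unthreshed) / total * 100
    = (1398 - 55.92) / 1398 * 100
    = 1342.08 / 1398 * 100
    = 96%


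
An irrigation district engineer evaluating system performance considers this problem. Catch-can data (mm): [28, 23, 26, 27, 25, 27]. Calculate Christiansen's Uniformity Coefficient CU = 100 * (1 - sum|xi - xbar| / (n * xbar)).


xbar = 156 / 6 = 26
sum|xi - xbar| = 8
CU = 100 * (1 - 8 / (6 * 26))
   = 100 * (1 - 0.0513)
   = 94.87%


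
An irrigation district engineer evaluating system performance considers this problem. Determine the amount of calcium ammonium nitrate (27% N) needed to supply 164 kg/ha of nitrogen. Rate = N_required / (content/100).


Rate = N_required / (N_content / 100)
     = 164 / (27 / 100)
     = 164 / 0.27
     = 607.41 kg/ha


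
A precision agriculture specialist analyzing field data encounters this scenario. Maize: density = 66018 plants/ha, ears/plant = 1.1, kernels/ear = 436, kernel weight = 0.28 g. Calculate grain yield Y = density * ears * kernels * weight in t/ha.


Y = density * ears * kernels * kw
  = 66018 * 1.1 * 436 * 0.28 g/ha
  = 8865425.18 g/ha
  = 8865.43 kg/ha = 8.87 t/ha


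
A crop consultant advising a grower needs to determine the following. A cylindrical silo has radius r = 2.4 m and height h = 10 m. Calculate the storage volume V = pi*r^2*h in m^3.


V = pi * r^2 * h
  = pi * 2.4^2 * 10
  = pi * 5.76 * 10
  = 180.96 m^3


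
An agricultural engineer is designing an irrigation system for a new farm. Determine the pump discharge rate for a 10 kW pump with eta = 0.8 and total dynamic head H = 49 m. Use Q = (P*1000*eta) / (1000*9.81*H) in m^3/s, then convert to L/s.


Q = (P * 1000 * eta) / (rho * g * H)
  = (10 * 1000 * 0.8) / (1000 * 9.81 * 49)
  = 8000 / 480690
  = 0.01664 m^3/s = 16.64 L/s
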